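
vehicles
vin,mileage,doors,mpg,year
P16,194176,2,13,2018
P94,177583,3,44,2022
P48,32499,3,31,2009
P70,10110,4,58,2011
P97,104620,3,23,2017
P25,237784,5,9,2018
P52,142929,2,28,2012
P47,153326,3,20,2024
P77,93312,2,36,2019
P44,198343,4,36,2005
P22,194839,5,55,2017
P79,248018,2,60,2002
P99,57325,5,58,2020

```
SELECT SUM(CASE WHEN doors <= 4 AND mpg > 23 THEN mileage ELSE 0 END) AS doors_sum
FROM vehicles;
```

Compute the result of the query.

902794

vin=P16: ✗
vin=P94: ✓ → 177583
vin=P48: ✓ → 32499
vin=P70: ✓ → 10110
vin=P97: ✗
vin=P25: ✗
vin=P52: ✓ → 142929
vin=P47: ✗
vin=P77: ✓ → 93312
vin=P44: ✓ → 198343
vin=P22: ✗
vin=P79: ✓ → 248018
vin=P99: ✗
doors_sum = 177583 + 32499 + 10110 + 142929 + 93312 + 198343 + 248018 = 902794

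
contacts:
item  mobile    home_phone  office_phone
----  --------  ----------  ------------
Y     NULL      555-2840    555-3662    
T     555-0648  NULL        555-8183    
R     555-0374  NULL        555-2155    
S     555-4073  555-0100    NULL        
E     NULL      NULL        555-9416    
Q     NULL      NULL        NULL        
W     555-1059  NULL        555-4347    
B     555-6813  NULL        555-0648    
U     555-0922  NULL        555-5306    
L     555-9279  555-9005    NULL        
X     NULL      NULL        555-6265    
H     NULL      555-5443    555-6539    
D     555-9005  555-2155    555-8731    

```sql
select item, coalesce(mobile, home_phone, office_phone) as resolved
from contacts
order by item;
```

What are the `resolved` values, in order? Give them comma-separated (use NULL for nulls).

555-6813, 555-9005, 555-9416, 555-5443, 555-9279, NULL, 555-0374, 555-4073, 555-0648, 555-0922, 555-1059, 555-6265, 555-2840

item=B: mobile=555-6813 → 555-6813
item=D: mobile=555-9005 → 555-9005
item=E: mobile=NULL, home_phone=NULL, office_phone=555-9416 → 555-9416
item=H: mobile=NULL, home_phone=555-5443 → 555-5443
item=L: mobile=555-9279 → 555-9279
item=Q: mobile=NULL, home_phone=NULL, office_phone=NULL (all NULL) → NULL
item=R: mobile=555-0374 → 555-0374
item=S: mobile=555-4073 → 555-4073
item=T: mobile=555-0648 → 555-0648
item=U: mobile=555-0922 → 555-0922
item=W: mobile=555-1059 → 555-1059
item=X: mobile=NULL, home_phone=NULL, office_phone=555-6265 → 555-6265
item=Y: mobile=NULL, home_phone=555-2840 → 555-2840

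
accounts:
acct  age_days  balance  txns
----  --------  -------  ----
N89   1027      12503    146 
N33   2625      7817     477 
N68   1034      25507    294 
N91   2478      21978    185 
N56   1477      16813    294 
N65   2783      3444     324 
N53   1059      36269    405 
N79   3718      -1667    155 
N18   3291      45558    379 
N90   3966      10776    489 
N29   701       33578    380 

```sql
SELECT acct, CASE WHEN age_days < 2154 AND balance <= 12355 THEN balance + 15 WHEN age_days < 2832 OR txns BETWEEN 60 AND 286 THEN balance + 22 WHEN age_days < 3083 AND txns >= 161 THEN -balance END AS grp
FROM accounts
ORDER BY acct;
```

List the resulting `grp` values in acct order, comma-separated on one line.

acct=N18: (no match → NULL) → NULL
acct=N29: age_days < 2832 OR txns BETWEEN 60 AND 286 → 33600
acct=N33: age_days < 2832 OR txns BETWEEN 60 AND 286 → 7839
acct=N53: age_days < 2832 OR txns BETWEEN 60 AND 286 → 36291
acct=N56: age_days < 2832 OR txns BETWEEN 60 AND 286 → 16835
acct=N65: age_days < 2832 OR txns BETWEEN 60 AND 286 → 3466
acct=N68: age_days < 2832 OR txns BETWEEN 60 AND 286 → 25529
acct=N79: age_days < 2832 OR txns BETWEEN 60 AND 286 → -1645
acct=N89: age_days < 2832 OR txns BETWEEN 60 AND 286 → 12525
acct=N90: (no match → NULL) → NULL
acct=N91: age_days < 2832 OR txns BETWEEN 60 AND 286 → 22000

NULL, 33600, 7839, 36291, 16835, 3466, 25529, -1645, 12525, NULL, 22000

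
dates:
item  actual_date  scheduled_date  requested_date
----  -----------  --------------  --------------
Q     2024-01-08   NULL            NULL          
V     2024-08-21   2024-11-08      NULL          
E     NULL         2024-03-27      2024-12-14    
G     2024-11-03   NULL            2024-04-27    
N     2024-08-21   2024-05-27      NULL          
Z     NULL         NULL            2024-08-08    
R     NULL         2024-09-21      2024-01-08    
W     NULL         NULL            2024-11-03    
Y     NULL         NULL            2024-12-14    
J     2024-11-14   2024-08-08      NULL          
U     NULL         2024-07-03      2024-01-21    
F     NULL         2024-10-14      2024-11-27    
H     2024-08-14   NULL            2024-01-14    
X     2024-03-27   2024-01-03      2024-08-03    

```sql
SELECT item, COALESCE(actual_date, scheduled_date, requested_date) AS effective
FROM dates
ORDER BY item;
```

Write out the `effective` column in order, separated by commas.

2024-03-27, 2024-10-14, 2024-11-03, 2024-08-14, 2024-11-14, 2024-08-21, 2024-01-08, 2024-09-21, 2024-07-03, 2024-08-21, 2024-11-03, 2024-03-27, 2024-12-14, 2024-08-08

item=E: actual_date=NULL, scheduled_date=2024-03-27 → 2024-03-27
item=F: actual_date=NULL, scheduled_date=2024-10-14 → 2024-10-14
item=G: actual_date=2024-11-03 → 2024-11-03
item=H: actual_date=2024-08-14 → 2024-08-14
item=J: actual_date=2024-11-14 → 2024-11-14
item=N: actual_date=2024-08-21 → 2024-08-21
item=Q: actual_date=2024-01-08 → 2024-01-08
item=R: actual_date=NULL, scheduled_date=2024-09-21 → 2024-09-21
item=U: actual_date=NULL, scheduled_date=2024-07-03 → 2024-07-03
item=V: actual_date=2024-08-21 → 2024-08-21
item=W: actual_date=NULL, scheduled_date=NULL, requested_date=2024-11-03 → 2024-11-03
item=X: actual_date=2024-03-27 → 2024-03-27
item=Y: actual_date=NULL, scheduled_date=NULL, requested_date=2024-12-14 → 2024-12-14
item=Z: actual_date=NULL, scheduled_date=NULL, requested_date=2024-08-08 → 2024-08-08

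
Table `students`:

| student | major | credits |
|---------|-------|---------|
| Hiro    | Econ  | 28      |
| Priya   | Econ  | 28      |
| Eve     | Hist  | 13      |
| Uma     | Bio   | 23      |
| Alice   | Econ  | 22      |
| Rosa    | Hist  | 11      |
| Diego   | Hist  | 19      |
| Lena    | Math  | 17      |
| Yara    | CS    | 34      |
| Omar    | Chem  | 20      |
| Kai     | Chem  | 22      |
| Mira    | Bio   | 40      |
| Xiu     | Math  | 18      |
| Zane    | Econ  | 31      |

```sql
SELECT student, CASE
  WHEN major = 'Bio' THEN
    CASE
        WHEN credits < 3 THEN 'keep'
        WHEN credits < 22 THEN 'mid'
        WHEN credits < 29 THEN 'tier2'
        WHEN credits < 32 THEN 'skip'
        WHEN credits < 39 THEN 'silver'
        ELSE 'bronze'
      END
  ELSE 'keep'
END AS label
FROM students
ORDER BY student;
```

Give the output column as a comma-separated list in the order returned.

student=Alice: major='Econ' → outer ELSE → keep
student=Diego: major='Hist' → outer ELSE → keep
student=Eve: major='Hist' → outer ELSE → keep
student=Hiro: major='Econ' → outer ELSE → keep
student=Kai: major='Chem' → outer ELSE → keep
student=Lena: major='Math' → outer ELSE → keep
student=Mira: major='Bio' → inner[ELSE] → bronze
student=Omar: major='Chem' → outer ELSE → keep
student=Priya: major='Econ' → outer ELSE → keep
student=Rosa: major='Hist' → outer ELSE → keep
student=Uma: major='Bio' → inner[credits < 29] → tier2
student=Xiu: major='Math' → outer ELSE → keep
student=Yara: major='CS' → outer ELSE → keep
student=Zane: major='Econ' → outer ELSE → keep

keep, keep, keep, keep, keep, keep, bronze, keep, keep, keep, tier2, keep, keep, keep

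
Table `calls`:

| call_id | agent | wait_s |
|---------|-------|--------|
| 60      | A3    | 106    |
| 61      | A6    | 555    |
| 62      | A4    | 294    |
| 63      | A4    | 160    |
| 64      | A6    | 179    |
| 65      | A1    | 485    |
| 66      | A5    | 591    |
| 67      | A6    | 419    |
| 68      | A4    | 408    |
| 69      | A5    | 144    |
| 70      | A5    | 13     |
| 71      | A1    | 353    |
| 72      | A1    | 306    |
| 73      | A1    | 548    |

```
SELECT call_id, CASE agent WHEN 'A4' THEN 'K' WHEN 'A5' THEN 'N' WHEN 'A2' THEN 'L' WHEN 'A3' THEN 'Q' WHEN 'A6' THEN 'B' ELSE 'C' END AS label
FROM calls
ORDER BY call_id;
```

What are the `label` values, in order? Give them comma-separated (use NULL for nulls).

Q, B, K, K, B, C, N, B, K, N, N, C, C, C

call_id=60: agent='A3' → Q
call_id=61: agent='A6' → B
call_id=62: agent='A4' → K
call_id=63: agent='A4' → K
call_id=64: agent='A6' → B
call_id=65: ELSE → C
call_id=66: agent='A5' → N
call_id=67: agent='A6' → B
call_id=68: agent='A4' → K
call_id=69: agent='A5' → N
call_id=70: agent='A5' → N
call_id=71: ELSE → C
call_id=72: ELSE → C
call_id=73: ELSE → C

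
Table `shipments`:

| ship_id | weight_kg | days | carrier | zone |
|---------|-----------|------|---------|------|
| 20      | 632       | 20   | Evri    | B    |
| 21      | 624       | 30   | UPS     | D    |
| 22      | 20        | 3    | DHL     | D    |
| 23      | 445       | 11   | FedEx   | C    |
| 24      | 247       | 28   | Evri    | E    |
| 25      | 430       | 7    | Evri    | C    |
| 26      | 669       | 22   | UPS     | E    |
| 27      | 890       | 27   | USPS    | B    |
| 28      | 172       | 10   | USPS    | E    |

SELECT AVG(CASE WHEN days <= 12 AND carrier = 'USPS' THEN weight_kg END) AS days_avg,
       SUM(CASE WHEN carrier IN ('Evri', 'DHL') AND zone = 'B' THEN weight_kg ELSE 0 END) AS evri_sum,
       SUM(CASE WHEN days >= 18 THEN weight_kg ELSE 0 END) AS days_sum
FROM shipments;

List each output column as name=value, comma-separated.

[days_avg: days <= 12 AND carrier = 'USPS']
ship_id=20: ✗
ship_id=21: ✗
ship_id=22: ✗
ship_id=23: ✗
ship_id=24: ✗
ship_id=25: ✗
ship_id=26: ✗
ship_id=27: ✗
ship_id=28: ✓ → 172
days_avg = 172
—
[evri_sum: carrier IN ('Evri', 'DHL') AND zone = 'B']
ship_id=20: ✓ → 632
ship_id=21: ✗
ship_id=22: ✗
ship_id=23: ✗
ship_id=24: ✗
ship_id=25: ✗
ship_id=26: ✗
ship_id=27: ✗
ship_id=28: ✗
evri_sum = 632
—
[days_sum: days >= 18]
ship_id=20: ✓ → 632
ship_id=21: ✓ → 624
ship_id=22: ✗
ship_id=23: ✗
ship_id=24: ✓ → 247
ship_id=25: ✗
ship_id=26: ✓ → 669
ship_id=27: ✓ → 890
ship_id=28: ✗
days_sum = 632 + 624 + 247 + 669 + 890 = 3062

days_avg=172, evri_sum=632, days_sum=3062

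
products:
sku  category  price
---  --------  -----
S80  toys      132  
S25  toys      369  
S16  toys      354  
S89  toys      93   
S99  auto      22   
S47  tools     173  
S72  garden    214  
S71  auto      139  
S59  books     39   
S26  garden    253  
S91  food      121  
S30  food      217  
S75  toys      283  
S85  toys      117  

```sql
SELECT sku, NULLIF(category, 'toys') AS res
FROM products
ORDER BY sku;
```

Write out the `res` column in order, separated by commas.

sku=S16: category=toys vs toys: equal → NULL
sku=S25: category=toys vs toys: equal → NULL
sku=S26: category=garden vs toys: differ → garden
sku=S30: category=food vs toys: differ → food
sku=S47: category=tools vs toys: differ → tools
sku=S59: category=books vs toys: differ → books
sku=S71: category=auto vs toys: differ → auto
sku=S72: category=garden vs toys: differ → garden
sku=S75: category=toys vs toys: equal → NULL
sku=S80: category=toys vs toys: equal → NULL
sku=S85: category=toys vs toys: equal → NULL
sku=S89: category=toys vs toys: equal → NULL
sku=S91: category=food vs toys: differ → food
sku=S99: category=auto vs toys: differ → auto

NULL, NULL, garden, food, tools, books, auto, garden, NULL, NULL, NULL, NULL, food, auto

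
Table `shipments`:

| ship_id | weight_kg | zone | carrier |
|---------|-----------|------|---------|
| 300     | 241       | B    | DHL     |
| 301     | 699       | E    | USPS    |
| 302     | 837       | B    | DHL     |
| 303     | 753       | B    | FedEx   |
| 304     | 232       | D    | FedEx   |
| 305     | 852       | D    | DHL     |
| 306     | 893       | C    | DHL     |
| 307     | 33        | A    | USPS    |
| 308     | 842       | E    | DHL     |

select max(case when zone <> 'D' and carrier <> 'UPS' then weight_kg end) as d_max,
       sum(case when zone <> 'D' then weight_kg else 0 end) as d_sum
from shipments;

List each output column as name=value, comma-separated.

d_max=893, d_sum=4298

[d_max: zone <> 'D' and carrier <> 'UPS']
ship_id=300: ✓ → 241
ship_id=301: ✓ → 699
ship_id=302: ✓ → 837
ship_id=303: ✓ → 753
ship_id=304: ✗
ship_id=305: ✗
ship_id=306: ✓ → 893
ship_id=307: ✓ → 33
ship_id=308: ✓ → 842
d_max = MAX(241, 699, 837, 753, 893, 33, 842) = 893
—
[d_sum: zone <> 'D']
ship_id=300: ✓ → 241
ship_id=301: ✓ → 699
ship_id=302: ✓ → 837
ship_id=303: ✓ → 753
ship_id=304: ✗
ship_id=305: ✗
ship_id=306: ✓ → 893
ship_id=307: ✓ → 33
ship_id=308: ✓ → 842
d_sum = 241 + 699 + 837 + 753 + 893 + 33 + 842 = 4298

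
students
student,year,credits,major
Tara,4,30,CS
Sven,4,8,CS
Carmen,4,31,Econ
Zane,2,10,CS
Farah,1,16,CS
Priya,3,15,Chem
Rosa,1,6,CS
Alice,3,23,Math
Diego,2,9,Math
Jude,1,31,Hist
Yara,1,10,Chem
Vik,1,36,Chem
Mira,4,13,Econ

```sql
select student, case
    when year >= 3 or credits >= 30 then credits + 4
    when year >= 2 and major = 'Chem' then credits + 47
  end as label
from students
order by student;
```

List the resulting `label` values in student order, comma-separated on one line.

27, 35, NULL, NULL, 35, 17, 19, NULL, 12, 34, 40, NULL, NULL

student=Alice: year >= 3 or credits >= 30 → 27
student=Carmen: year >= 3 or credits >= 30 → 35
student=Diego: (no match → NULL) → NULL
student=Farah: (no match → NULL) → NULL
student=Jude: year >= 3 or credits >= 30 → 35
student=Mira: year >= 3 or credits >= 30 → 17
student=Priya: year >= 3 or credits >= 30 → 19
student=Rosa: (no match → NULL) → NULL
student=Sven: year >= 3 or credits >= 30 → 12
student=Tara: year >= 3 or credits >= 30 → 34
student=Vik: year >= 3 or credits >= 30 → 40
student=Yara: (no match → NULL) → NULL
student=Zane: (no match → NULL) → NULL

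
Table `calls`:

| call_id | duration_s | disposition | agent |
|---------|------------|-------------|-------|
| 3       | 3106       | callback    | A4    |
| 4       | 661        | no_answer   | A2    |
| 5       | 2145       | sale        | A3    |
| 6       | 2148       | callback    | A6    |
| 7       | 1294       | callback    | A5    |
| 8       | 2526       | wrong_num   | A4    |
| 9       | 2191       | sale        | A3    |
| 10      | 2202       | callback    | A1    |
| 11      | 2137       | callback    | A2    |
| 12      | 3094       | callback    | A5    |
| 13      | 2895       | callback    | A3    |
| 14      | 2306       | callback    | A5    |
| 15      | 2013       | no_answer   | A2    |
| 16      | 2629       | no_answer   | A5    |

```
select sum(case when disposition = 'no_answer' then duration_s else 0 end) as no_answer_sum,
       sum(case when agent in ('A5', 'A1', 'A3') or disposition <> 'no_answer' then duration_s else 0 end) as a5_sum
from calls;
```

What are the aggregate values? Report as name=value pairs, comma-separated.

no_answer_sum=5303, a5_sum=28673

[no_answer_sum: disposition = 'no_answer']
call_id=3: ✗
call_id=4: ✓ → 661
call_id=5: ✗
call_id=6: ✗
call_id=7: ✗
call_id=8: ✗
call_id=9: ✗
call_id=10: ✗
call_id=11: ✗
call_id=12: ✗
call_id=13: ✗
call_id=14: ✗
call_id=15: ✓ → 2013
call_id=16: ✓ → 2629
no_answer_sum = 661 + 2013 + 2629 = 5303
—
[a5_sum: agent in ('A5', 'A1', 'A3') or disposition <> 'no_answer']
call_id=3: ✓ → 3106
call_id=4: ✗
call_id=5: ✓ → 2145
call_id=6: ✓ → 2148
call_id=7: ✓ → 1294
call_id=8: ✓ → 2526
call_id=9: ✓ → 2191
call_id=10: ✓ → 2202
call_id=11: ✓ → 2137
call_id=12: ✓ → 3094
call_id=13: ✓ → 2895
call_id=14: ✓ → 2306
call_id=15: ✗
call_id=16: ✓ → 2629
a5_sum = 3106 + 2145 + 2148 + 1294 + 2526 + 2191 + 2202 + 2137 + 3094 + 2895 + 2306 + 2629 = 28673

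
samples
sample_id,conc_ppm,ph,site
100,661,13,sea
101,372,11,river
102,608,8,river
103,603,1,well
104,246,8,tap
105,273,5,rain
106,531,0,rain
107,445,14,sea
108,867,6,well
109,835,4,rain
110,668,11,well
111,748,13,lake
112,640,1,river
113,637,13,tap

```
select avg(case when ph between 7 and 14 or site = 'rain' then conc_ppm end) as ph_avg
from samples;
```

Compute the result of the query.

547.6363636364

sample_id=100: ✓ → 661
sample_id=101: ✓ → 372
sample_id=102: ✓ → 608
sample_id=103: ✗
sample_id=104: ✓ → 246
sample_id=105: ✓ → 273
sample_id=106: ✓ → 531
sample_id=107: ✓ → 445
sample_id=108: ✗
sample_id=109: ✓ → 835
sample_id=110: ✓ → 668
sample_id=111: ✓ → 748
sample_id=112: ✗
sample_id=113: ✓ → 637
ph_avg = (661 + 372 + 608 + 246 + 273 + 531 + 445 + 835 + 668 + 748 + 637) / 11 = 547.6363636364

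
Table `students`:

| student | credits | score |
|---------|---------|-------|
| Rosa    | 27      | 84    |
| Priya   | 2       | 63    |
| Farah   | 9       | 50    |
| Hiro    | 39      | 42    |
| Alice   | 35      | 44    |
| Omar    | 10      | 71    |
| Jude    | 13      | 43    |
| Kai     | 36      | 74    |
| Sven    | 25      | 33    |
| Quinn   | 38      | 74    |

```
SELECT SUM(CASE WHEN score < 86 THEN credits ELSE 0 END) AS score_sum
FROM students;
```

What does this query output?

234

student=Rosa: ✓ → 27
student=Priya: ✓ → 2
student=Farah: ✓ → 9
student=Hiro: ✓ → 39
student=Alice: ✓ → 35
student=Omar: ✓ → 10
student=Jude: ✓ → 13
student=Kai: ✓ → 36
student=Sven: ✓ → 25
student=Quinn: ✓ → 38
score_sum = 27 + 2 + 9 + 39 + 35 + 10 + 13 + 36 + 25 + 38 = 234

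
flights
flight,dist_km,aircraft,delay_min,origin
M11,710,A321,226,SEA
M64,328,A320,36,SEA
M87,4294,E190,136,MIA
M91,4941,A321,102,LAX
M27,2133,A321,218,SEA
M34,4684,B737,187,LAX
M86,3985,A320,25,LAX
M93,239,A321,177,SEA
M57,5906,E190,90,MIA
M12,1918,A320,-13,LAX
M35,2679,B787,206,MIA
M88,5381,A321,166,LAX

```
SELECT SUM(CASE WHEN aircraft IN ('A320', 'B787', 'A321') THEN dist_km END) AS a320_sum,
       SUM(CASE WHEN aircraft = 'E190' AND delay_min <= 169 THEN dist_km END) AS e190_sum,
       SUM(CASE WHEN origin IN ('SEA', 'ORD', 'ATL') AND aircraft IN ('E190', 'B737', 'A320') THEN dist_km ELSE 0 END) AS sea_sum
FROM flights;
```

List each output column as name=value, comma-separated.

[a320_sum: aircraft IN ('A320', 'B787', 'A321')]
flight=M11: ✓ → 710
flight=M64: ✓ → 328
flight=M87: ✗
flight=M91: ✓ → 4941
flight=M27: ✓ → 2133
flight=M34: ✗
flight=M86: ✓ → 3985
flight=M93: ✓ → 239
flight=M57: ✗
flight=M12: ✓ → 1918
flight=M35: ✓ → 2679
flight=M88: ✓ → 5381
a320_sum = 710 + 328 + 4941 + 2133 + 3985 + 239 + 1918 + 2679 + 5381 = 22314
—
[e190_sum: aircraft = 'E190' AND delay_min <= 169]
flight=M11: ✗
flight=M64: ✗
flight=M87: ✓ → 4294
flight=M91: ✗
flight=M27: ✗
flight=M34: ✗
flight=M86: ✗
flight=M93: ✗
flight=M57: ✓ → 5906
flight=M12: ✗
flight=M35: ✗
flight=M88: ✗
e190_sum = 4294 + 5906 = 10200
—
[sea_sum: origin IN ('SEA', 'ORD', 'ATL') AND aircraft IN ('E190', 'B737', 'A320')]
flight=M11: ✗
flight=M64: ✓ → 328
flight=M87: ✗
flight=M91: ✗
flight=M27: ✗
flight=M34: ✗
flight=M86: ✗
flight=M93: ✗
flight=M57: ✗
flight=M12: ✗
flight=M35: ✗
flight=M88: ✗
sea_sum = 328

a320_sum=22314, e190_sum=10200, sea_sum=328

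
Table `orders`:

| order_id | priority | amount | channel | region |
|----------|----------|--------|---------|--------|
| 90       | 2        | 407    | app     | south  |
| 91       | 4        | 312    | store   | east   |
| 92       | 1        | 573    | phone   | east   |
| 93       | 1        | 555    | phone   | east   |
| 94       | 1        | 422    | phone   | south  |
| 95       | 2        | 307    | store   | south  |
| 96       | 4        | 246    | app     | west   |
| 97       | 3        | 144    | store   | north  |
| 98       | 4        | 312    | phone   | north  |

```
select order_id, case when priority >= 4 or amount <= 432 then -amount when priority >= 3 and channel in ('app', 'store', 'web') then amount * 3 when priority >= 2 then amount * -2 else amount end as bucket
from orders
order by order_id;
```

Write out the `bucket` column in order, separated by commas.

order_id=90: priority >= 4 or amount <= 432 → -407
order_id=91: priority >= 4 or amount <= 432 → -312
order_id=92: ELSE → 573
order_id=93: ELSE → 555
order_id=94: priority >= 4 or amount <= 432 → -422
order_id=95: priority >= 4 or amount <= 432 → -307
order_id=96: priority >= 4 or amount <= 432 → -246
order_id=97: priority >= 4 or amount <= 432 → -144
order_id=98: priority >= 4 or amount <= 432 → -312

-407, -312, 573, 555, -422, -307, -246, -144, -312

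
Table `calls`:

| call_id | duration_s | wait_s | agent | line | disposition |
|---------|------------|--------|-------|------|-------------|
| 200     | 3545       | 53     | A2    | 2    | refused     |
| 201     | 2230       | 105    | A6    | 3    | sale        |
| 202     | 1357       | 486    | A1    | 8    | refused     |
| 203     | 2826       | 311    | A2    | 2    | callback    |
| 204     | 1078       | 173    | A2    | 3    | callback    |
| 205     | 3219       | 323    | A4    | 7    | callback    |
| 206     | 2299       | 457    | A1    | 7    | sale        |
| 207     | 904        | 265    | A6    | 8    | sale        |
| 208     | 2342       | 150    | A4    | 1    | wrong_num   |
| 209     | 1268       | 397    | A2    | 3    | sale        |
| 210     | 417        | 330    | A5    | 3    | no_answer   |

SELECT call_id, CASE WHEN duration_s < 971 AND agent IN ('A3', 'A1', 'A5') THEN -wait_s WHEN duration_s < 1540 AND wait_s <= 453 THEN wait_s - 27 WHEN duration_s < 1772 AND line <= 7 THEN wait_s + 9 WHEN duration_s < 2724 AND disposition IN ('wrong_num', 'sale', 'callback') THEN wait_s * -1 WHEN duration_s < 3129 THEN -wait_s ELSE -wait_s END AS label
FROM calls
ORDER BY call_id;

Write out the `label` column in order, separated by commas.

-53, -105, -486, -311, 146, -323, -457, 238, -150, 370, -330

call_id=200: ELSE → -53
call_id=201: duration_s < 2724 AND disposition IN ('wrong_num', 'sale', 'callback') → -105
call_id=202: duration_s < 3129 → -486
call_id=203: duration_s < 3129 → -311
call_id=204: duration_s < 1540 AND wait_s <= 453 → 146
call_id=205: ELSE → -323
call_id=206: duration_s < 2724 AND disposition IN ('wrong_num', 'sale', 'callback') → -457
call_id=207: duration_s < 1540 AND wait_s <= 453 → 238
call_id=208: duration_s < 2724 AND disposition IN ('wrong_num', 'sale', 'callback') → -150
call_id=209: duration_s < 1540 AND wait_s <= 453 → 370
call_id=210: duration_s < 971 AND agent IN ('A3', 'A1', 'A5') → -330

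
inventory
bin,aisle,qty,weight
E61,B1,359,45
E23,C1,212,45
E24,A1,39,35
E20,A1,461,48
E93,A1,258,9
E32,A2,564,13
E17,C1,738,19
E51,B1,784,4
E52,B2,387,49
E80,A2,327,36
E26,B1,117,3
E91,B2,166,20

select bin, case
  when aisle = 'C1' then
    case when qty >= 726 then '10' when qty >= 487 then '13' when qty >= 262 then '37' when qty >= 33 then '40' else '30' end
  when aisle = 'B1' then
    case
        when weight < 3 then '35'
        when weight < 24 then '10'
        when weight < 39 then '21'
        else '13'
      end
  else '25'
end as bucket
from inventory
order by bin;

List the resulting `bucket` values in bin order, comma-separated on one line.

bin=E17: aisle='C1' → inner[qty >= 726] → 10
bin=E20: aisle='A1' → outer ELSE → 25
bin=E23: aisle='C1' → inner[qty >= 33] → 40
bin=E24: aisle='A1' → outer ELSE → 25
bin=E26: aisle='B1' → inner[weight < 24] → 10
bin=E32: aisle='A2' → outer ELSE → 25
bin=E51: aisle='B1' → inner[weight < 24] → 10
bin=E52: aisle='B2' → outer ELSE → 25
bin=E61: aisle='B1' → inner[ELSE] → 13
bin=E80: aisle='A2' → outer ELSE → 25
bin=E91: aisle='B2' → outer ELSE → 25
bin=E93: aisle='A1' → outer ELSE → 25

10, 25, 40, 25, 10, 25, 10, 25, 13, 25, 25, 25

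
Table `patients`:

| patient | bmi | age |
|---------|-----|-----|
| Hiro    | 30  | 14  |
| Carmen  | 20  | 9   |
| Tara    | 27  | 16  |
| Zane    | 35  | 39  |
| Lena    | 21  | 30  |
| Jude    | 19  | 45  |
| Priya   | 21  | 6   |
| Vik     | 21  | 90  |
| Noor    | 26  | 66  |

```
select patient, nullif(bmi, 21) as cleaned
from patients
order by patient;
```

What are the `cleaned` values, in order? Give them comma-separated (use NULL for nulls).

patient=Carmen: bmi=20 vs 21: differ → 20
patient=Hiro: bmi=30 vs 21: differ → 30
patient=Jude: bmi=19 vs 21: differ → 19
patient=Lena: bmi=21 vs 21: equal → NULL
patient=Noor: bmi=26 vs 21: differ → 26
patient=Priya: bmi=21 vs 21: equal → NULL
patient=Tara: bmi=27 vs 21: differ → 27
patient=Vik: bmi=21 vs 21: equal → NULL
patient=Zane: bmi=35 vs 21: differ → 35

20, 30, 19, NULL, 26, NULL, 27, NULL, 35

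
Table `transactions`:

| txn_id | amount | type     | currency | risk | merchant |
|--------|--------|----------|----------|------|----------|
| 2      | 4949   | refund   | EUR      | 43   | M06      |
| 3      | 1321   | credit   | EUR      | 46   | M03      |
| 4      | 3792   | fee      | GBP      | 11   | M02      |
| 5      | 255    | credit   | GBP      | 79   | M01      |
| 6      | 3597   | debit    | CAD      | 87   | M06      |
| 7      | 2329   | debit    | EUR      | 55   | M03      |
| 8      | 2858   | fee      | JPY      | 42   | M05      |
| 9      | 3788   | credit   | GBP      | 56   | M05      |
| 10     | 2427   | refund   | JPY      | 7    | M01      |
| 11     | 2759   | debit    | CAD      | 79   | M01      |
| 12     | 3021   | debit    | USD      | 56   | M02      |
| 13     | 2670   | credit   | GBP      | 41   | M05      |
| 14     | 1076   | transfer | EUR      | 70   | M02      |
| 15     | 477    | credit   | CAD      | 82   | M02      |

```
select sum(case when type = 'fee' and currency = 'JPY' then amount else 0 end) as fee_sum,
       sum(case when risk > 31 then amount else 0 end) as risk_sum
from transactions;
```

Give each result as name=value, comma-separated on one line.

fee_sum=2858, risk_sum=29100

[fee_sum: type = 'fee' and currency = 'JPY']
txn_id=2: ✗
txn_id=3: ✗
txn_id=4: ✗
txn_id=5: ✗
txn_id=6: ✗
txn_id=7: ✗
txn_id=8: ✓ → 2858
txn_id=9: ✗
txn_id=10: ✗
txn_id=11: ✗
txn_id=12: ✗
txn_id=13: ✗
txn_id=14: ✗
txn_id=15: ✗
fee_sum = 2858
—
[risk_sum: risk > 31]
txn_id=2: ✓ → 4949
txn_id=3: ✓ → 1321
txn_id=4: ✗
txn_id=5: ✓ → 255
txn_id=6: ✓ → 3597
txn_id=7: ✓ → 2329
txn_id=8: ✓ → 2858
txn_id=9: ✓ → 3788
txn_id=10: ✗
txn_id=11: ✓ → 2759
txn_id=12: ✓ → 3021
txn_id=13: ✓ → 2670
txn_id=14: ✓ → 1076
txn_id=15: ✓ → 477
risk_sum = 4949 + 1321 + 255 + 3597 + 2329 + 2858 + 3788 + 2759 + 3021 + 2670 + 1076 + 477 = 29100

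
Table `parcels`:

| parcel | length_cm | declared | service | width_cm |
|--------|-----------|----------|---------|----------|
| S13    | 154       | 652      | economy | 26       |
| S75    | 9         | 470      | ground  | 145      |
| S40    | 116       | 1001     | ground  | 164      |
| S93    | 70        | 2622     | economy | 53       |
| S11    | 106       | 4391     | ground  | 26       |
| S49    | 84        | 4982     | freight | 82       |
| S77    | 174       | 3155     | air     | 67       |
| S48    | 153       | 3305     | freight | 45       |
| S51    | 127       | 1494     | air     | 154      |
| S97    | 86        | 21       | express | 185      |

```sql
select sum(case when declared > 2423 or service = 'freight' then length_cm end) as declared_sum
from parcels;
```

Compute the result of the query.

parcel=S13: ✗
parcel=S75: ✗
parcel=S40: ✗
parcel=S93: ✓ → 70
parcel=S11: ✓ → 106
parcel=S49: ✓ → 84
parcel=S77: ✓ → 174
parcel=S48: ✓ → 153
parcel=S51: ✗
parcel=S97: ✗
declared_sum = 70 + 106 + 84 + 174 + 153 = 587

587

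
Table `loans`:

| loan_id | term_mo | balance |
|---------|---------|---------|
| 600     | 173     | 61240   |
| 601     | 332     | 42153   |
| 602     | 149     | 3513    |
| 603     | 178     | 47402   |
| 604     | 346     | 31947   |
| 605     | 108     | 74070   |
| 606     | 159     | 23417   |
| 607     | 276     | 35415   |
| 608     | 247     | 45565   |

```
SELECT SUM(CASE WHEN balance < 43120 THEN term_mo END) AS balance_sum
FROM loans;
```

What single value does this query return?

1262

loan_id=600: ✗
loan_id=601: ✓ → 332
loan_id=602: ✓ → 149
loan_id=603: ✗
loan_id=604: ✓ → 346
loan_id=605: ✗
loan_id=606: ✓ → 159
loan_id=607: ✓ → 276
loan_id=608: ✗
balance_sum = 332 + 149 + 346 + 159 + 276 = 1262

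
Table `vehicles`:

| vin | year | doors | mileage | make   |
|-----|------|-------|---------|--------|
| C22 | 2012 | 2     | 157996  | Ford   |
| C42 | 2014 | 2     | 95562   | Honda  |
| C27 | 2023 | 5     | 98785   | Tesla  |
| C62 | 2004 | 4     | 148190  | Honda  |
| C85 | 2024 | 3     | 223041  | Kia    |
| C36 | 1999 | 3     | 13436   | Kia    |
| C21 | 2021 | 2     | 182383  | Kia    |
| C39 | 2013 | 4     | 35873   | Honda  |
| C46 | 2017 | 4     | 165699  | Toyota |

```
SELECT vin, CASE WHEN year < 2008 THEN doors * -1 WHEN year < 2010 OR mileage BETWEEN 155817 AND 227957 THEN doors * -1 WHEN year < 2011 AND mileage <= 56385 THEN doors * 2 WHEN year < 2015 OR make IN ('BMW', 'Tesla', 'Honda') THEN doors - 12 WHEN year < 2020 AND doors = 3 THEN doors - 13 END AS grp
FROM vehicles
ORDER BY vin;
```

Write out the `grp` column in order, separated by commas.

vin=C21: year < 2010 OR mileage BETWEEN 155817 AND 227957 → -2
vin=C22: year < 2010 OR mileage BETWEEN 155817 AND 227957 → -2
vin=C27: year < 2015 OR make IN ('BMW', 'Tesla', 'Honda') → -7
vin=C36: year < 2008 → -3
vin=C39: year < 2015 OR make IN ('BMW', 'Tesla', 'Honda') → -8
vin=C42: year < 2015 OR make IN ('BMW', 'Tesla', 'Honda') → -10
vin=C46: year < 2010 OR mileage BETWEEN 155817 AND 227957 → -4
vin=C62: year < 2008 → -4
vin=C85: year < 2010 OR mileage BETWEEN 155817 AND 227957 → -3

-2, -2, -7, -3, -8, -10, -4, -4, -3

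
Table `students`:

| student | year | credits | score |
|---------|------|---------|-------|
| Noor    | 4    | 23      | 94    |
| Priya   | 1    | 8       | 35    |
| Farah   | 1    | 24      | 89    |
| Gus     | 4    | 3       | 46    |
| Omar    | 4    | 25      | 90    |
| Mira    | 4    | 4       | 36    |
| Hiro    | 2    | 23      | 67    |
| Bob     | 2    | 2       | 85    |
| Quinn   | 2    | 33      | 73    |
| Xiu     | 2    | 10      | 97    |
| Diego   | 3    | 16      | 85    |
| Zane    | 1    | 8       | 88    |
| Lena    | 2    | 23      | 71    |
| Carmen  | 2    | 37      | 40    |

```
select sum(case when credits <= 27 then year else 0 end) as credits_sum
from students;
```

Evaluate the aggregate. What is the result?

30

student=Noor: ✓ → 4
student=Priya: ✓ → 1
student=Farah: ✓ → 1
student=Gus: ✓ → 4
student=Omar: ✓ → 4
student=Mira: ✓ → 4
student=Hiro: ✓ → 2
student=Bob: ✓ → 2
student=Quinn: ✗
student=Xiu: ✓ → 2
student=Diego: ✓ → 3
student=Zane: ✓ → 1
student=Lena: ✓ → 2
student=Carmen: ✗
credits_sum = 4 + 1 + 1 + 4 + 4 + 4 + 2 + 2 + 2 + 3 + 1 + 2 = 30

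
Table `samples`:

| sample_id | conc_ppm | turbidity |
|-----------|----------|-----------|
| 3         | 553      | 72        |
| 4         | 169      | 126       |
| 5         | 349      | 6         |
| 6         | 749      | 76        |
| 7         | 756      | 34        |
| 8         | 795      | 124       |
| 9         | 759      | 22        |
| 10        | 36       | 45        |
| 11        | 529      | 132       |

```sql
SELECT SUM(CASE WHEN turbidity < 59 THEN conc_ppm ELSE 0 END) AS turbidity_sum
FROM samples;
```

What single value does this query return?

1900

sample_id=3: ✗
sample_id=4: ✗
sample_id=5: ✓ → 349
sample_id=6: ✗
sample_id=7: ✓ → 756
sample_id=8: ✗
sample_id=9: ✓ → 759
sample_id=10: ✓ → 36
sample_id=11: ✗
turbidity_sum = 349 + 756 + 759 + 36 = 1900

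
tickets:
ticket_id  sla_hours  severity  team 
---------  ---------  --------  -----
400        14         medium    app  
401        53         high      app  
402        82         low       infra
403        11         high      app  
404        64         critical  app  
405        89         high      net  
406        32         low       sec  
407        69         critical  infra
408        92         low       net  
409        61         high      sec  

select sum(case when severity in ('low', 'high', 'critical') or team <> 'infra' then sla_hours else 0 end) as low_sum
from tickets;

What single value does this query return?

567

ticket_id=400: ✓ → 14
ticket_id=401: ✓ → 53
ticket_id=402: ✓ → 82
ticket_id=403: ✓ → 11
ticket_id=404: ✓ → 64
ticket_id=405: ✓ → 89
ticket_id=406: ✓ → 32
ticket_id=407: ✓ → 69
ticket_id=408: ✓ → 92
ticket_id=409: ✓ → 61
low_sum = 14 + 53 + 82 + 11 + 64 + 89 + 32 + 69 + 92 + 61 = 567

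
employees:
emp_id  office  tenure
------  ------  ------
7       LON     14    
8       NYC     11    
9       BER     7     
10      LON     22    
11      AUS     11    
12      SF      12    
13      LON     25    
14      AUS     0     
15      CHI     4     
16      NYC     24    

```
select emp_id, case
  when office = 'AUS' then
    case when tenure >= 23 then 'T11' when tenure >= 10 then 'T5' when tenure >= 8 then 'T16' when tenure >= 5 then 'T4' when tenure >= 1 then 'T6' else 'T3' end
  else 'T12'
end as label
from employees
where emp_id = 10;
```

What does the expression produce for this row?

emp_id = 10: office=LON, tenure=22.
office='LON' → outer ELSE → T12

T12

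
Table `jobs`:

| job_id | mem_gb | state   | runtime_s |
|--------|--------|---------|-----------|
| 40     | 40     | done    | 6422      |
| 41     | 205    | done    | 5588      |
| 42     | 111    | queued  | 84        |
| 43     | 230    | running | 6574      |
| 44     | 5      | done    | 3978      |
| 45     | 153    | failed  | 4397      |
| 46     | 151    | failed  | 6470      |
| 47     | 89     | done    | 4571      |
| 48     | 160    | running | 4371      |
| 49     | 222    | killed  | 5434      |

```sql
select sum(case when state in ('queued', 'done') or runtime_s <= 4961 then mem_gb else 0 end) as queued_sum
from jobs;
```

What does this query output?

763

job_id=40: ✓ → 40
job_id=41: ✓ → 205
job_id=42: ✓ → 111
job_id=43: ✗
job_id=44: ✓ → 5
job_id=45: ✓ → 153
job_id=46: ✗
job_id=47: ✓ → 89
job_id=48: ✓ → 160
job_id=49: ✗
queued_sum = 40 + 205 + 111 + 5 + 153 + 89 + 160 = 763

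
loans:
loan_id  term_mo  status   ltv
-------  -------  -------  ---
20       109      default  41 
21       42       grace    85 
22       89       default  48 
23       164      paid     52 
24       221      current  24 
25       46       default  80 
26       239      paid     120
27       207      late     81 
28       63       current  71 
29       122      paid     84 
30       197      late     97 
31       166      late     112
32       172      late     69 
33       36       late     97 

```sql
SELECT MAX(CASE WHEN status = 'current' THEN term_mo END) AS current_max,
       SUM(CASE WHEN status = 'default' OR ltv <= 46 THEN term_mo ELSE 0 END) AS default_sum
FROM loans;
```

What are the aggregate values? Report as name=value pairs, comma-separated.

current_max=221, default_sum=465

[current_max: status = 'current']
loan_id=20: ✗
loan_id=21: ✗
loan_id=22: ✗
loan_id=23: ✗
loan_id=24: ✓ → 221
loan_id=25: ✗
loan_id=26: ✗
loan_id=27: ✗
loan_id=28: ✓ → 63
loan_id=29: ✗
loan_id=30: ✗
loan_id=31: ✗
loan_id=32: ✗
loan_id=33: ✗
current_max = MAX(221, 63) = 221
—
[default_sum: status = 'default' OR ltv <= 46]
loan_id=20: ✓ → 109
loan_id=21: ✗
loan_id=22: ✓ → 89
loan_id=23: ✗
loan_id=24: ✓ → 221
loan_id=25: ✓ → 46
loan_id=26: ✗
loan_id=27: ✗
loan_id=28: ✗
loan_id=29: ✗
loan_id=30: ✗
loan_id=31: ✗
loan_id=32: ✗
loan_id=33: ✗
default_sum = 109 + 89 + 221 + 46 = 465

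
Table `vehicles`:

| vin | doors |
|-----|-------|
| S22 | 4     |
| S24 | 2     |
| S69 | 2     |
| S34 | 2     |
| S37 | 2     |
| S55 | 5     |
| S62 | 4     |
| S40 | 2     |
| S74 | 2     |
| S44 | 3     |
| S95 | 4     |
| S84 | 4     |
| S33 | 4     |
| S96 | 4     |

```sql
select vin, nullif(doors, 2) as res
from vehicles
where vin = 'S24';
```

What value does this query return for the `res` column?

vin = S24: doors=2.
doors=2 vs 2: equal → NULL

NULL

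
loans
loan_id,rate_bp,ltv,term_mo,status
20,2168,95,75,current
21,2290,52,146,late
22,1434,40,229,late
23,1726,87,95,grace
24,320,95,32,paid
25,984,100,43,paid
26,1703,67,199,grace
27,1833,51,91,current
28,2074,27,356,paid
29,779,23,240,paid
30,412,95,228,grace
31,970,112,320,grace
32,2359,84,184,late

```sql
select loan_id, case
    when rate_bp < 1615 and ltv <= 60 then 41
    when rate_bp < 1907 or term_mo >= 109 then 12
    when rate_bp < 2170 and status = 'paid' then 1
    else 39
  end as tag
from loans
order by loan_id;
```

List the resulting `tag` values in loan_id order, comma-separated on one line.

39, 12, 41, 12, 12, 12, 12, 12, 12, 41, 12, 12, 12

loan_id=20: ELSE → 39
loan_id=21: rate_bp < 1907 or term_mo >= 109 → 12
loan_id=22: rate_bp < 1615 and ltv <= 60 → 41
loan_id=23: rate_bp < 1907 or term_mo >= 109 → 12
loan_id=24: rate_bp < 1907 or term_mo >= 109 → 12
loan_id=25: rate_bp < 1907 or term_mo >= 109 → 12
loan_id=26: rate_bp < 1907 or term_mo >= 109 → 12
loan_id=27: rate_bp < 1907 or term_mo >= 109 → 12
loan_id=28: rate_bp < 1907 or term_mo >= 109 → 12
loan_id=29: rate_bp < 1615 and ltv <= 60 → 41
loan_id=30: rate_bp < 1907 or term_mo >= 109 → 12
loan_id=31: rate_bp < 1907 or term_mo >= 109 → 12
loan_id=32: rate_bp < 1907 or term_mo >= 109 → 12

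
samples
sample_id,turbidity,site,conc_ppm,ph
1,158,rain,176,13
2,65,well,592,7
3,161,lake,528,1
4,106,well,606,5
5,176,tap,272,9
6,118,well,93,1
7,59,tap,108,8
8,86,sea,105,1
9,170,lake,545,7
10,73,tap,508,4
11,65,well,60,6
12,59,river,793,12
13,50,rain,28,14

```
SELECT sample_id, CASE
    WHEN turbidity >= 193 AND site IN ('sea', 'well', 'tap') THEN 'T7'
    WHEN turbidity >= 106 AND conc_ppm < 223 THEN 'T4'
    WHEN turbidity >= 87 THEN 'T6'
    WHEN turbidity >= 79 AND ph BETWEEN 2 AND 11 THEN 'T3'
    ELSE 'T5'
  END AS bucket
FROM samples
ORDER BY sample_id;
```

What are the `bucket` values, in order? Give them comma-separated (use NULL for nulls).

sample_id=1: turbidity >= 106 AND conc_ppm < 223 → T4
sample_id=2: ELSE → T5
sample_id=3: turbidity >= 87 → T6
sample_id=4: turbidity >= 87 → T6
sample_id=5: turbidity >= 87 → T6
sample_id=6: turbidity >= 106 AND conc_ppm < 223 → T4
sample_id=7: ELSE → T5
sample_id=8: ELSE → T5
sample_id=9: turbidity >= 87 → T6
sample_id=10: ELSE → T5
sample_id=11: ELSE → T5
sample_id=12: ELSE → T5
sample_id=13: ELSE → T5

T4, T5, T6, T6, T6, T4, T5, T5, T6, T5, T5, T5, T5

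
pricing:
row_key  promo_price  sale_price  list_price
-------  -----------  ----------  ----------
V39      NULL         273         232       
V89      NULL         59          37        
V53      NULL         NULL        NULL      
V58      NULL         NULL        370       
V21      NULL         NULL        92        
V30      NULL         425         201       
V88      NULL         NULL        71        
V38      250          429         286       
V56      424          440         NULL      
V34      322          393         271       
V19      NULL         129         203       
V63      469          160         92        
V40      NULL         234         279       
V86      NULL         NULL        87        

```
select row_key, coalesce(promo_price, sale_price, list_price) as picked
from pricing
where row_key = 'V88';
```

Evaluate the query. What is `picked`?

71

row_key = V88: promo_price=NULL, sale_price=NULL, list_price=71.
promo_price=NULL, sale_price=NULL, list_price=71 → 71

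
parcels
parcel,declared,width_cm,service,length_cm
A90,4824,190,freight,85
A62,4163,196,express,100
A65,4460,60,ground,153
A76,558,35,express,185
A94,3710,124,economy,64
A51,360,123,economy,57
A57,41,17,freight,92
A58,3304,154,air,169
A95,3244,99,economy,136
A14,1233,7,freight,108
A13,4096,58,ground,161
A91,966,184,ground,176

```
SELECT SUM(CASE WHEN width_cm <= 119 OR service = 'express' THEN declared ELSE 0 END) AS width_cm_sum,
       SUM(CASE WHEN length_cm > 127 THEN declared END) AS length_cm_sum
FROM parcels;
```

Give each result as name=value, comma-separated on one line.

[width_cm_sum: width_cm <= 119 OR service = 'express']
parcel=A90: ✗
parcel=A62: ✓ → 4163
parcel=A65: ✓ → 4460
parcel=A76: ✓ → 558
parcel=A94: ✗
parcel=A51: ✗
parcel=A57: ✓ → 41
parcel=A58: ✗
parcel=A95: ✓ → 3244
parcel=A14: ✓ → 1233
parcel=A13: ✓ → 4096
parcel=A91: ✗
width_cm_sum = 4163 + 4460 + 558 + 41 + 3244 + 1233 + 4096 = 17795
—
[length_cm_sum: length_cm > 127]
parcel=A90: ✗
parcel=A62: ✗
parcel=A65: ✓ → 4460
parcel=A76: ✓ → 558
parcel=A94: ✗
parcel=A51: ✗
parcel=A57: ✗
parcel=A58: ✓ → 3304
parcel=A95: ✓ → 3244
parcel=A14: ✗
parcel=A13: ✓ → 4096
parcel=A91: ✓ → 966
length_cm_sum = 4460 + 558 + 3304 + 3244 + 4096 + 966 = 16628

width_cm_sum=17795, length_cm_sum=16628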